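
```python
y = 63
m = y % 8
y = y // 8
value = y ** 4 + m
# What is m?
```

Trace:
`y = 63` → y = 63
`m = y % 8` → m = 7
`y = y // 8` → y = 7
`value = y ** 4 + m` → value = 2408
So m = 7

Answer: 7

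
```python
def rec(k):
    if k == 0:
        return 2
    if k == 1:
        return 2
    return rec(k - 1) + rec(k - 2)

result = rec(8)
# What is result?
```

Build up from base cases: rec(0)=2, rec(1)=2, rec(2)=4, rec(3)=6, rec(4)=10, rec(5)=16, rec(6)=26, ..., rec(8)=68

Answer: 68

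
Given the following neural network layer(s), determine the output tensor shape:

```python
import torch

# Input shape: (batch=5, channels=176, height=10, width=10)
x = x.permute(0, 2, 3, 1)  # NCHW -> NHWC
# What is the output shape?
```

Input: (5, 176, 10, 10) -> Output: (5, 10, 10, 176)

Answer: (5, 10, 10, 176)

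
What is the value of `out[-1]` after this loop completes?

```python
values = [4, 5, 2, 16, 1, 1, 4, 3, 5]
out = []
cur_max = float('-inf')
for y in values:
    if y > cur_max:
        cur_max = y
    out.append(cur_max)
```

Running max ends at 16
`out` takes the values: [] → [4] → [4, 5] → [4, 5, 5] → [4, 5, 5, 16] → [4, 5, 5, 16, 16] → [4, 5, 5, 16, 16, 16] → [4, 5, 5, 16, 16, 16, 16] → [4, 5, 5, 16, 16, 16, 16, 16] → [4, 5, 5, 16, 16, 16, 16, 16, 16]
So `out[-1]` = 16

Answer: 16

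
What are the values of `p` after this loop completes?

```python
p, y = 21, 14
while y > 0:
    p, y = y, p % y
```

GCD of 21 and 14
`p` takes the values: 21 → 14 → 7

Answer: 7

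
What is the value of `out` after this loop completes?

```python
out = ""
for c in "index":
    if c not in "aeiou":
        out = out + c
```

Remove vowels from 'index'
`out` takes the values: "" → "n" → "nd" → "ndx"

Answer: "ndx"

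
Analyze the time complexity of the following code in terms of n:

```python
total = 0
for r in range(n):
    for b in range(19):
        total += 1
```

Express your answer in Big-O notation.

Each loop level contributes: n × 1. Multiplying the contributions gives O(n).

Answer: O(n)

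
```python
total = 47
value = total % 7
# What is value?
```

Trace:
`total = 47` → total = 47
`value = total % 7` → value = 5
So value = 5

Answer: 5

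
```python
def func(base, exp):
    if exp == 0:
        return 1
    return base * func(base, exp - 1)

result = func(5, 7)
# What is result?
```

func(5, 7) = 5 * 5 * 5 * 5 * 5 * 5 * 5 = 78125

Answer: 78125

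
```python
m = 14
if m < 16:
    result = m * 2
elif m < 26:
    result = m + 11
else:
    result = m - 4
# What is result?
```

Trace:
`m = 14` → m = 14
`if m < 16: ...` → m < 16 is True → result = 28
So result = 28

Answer: 28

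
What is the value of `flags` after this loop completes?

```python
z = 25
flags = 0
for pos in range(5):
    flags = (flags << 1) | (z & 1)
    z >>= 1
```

Reverse lowest 5 bits of 25
`flags` takes the values: 0 → 1 → 2 → 4 → 9 → 19

Answer: 19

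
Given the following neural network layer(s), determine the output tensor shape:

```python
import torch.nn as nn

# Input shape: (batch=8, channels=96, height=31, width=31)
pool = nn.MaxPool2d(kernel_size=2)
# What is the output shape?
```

Input: (8, 96, 31, 31) -> Output: (8, 96, 15, 15)

Answer: (8, 96, 15, 15)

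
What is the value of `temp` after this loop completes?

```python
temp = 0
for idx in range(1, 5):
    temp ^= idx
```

XOR of 1 to 4
`temp` takes the values: 0 → 1 → 3 → 0 → 4

Answer: 4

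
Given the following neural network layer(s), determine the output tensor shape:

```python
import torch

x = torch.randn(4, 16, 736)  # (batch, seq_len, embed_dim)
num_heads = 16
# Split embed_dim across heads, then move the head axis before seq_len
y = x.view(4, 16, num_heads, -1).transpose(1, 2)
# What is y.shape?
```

Input: (4, 16, 736) -> head_dim = 736 // 16 = 46; after view: (4, 16, 16, 46) -> after transpose(1, 2): (4, 16, 16, 46) -> Output: (4, 16, 16, 46)

Answer: (4, 16, 16, 46)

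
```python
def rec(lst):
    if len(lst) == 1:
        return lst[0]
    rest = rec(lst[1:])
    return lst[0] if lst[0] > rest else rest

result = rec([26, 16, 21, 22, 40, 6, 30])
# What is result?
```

Recursive max over [26, 16, 21, 22, 40, 6, 30] = 40

Answer: 40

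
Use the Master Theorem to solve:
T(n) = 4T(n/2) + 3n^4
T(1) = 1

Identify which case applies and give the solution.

a=4, b=2, f(n)=3n^4. log_2(4) = 2. Since c=4 > 2 and the regularity condition holds (4(n/2)^4 = (4/2^4)n^4 with 4/2^4 < 1), Case 3 applies: T(n) = Θ(f(n)) = O(n^4).

Answer: O(n^4) - Case 3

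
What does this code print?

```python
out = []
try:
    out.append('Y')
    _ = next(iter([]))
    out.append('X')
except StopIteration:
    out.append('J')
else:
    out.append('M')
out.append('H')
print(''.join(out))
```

Execution trace: 'Y' (try body) → 'J' (except StopIteration) → 'H' (after the try/except). Output: YJH

Answer: YJH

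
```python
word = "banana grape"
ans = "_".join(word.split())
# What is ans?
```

Trace:
`word = "banana grape"` → word = 'banana grape'
`ans = "_".join(word.split())` → ans = 'banana_grape'
So ans = 'banana_grape'

Answer: 'banana_grape'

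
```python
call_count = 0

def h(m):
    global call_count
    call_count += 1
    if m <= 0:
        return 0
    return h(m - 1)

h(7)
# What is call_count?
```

Linear recursion stepping by 1: 8 calls from m=7 down to ≤0.

Answer: 8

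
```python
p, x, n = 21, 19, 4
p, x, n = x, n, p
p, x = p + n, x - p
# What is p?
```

Trace:
`p, x, n = 21, 19, 4` → p = 21; x = 19; n = 4
`p, x, n = x, n, p` → p = 19; x = 4; n = 21
`p, x = p + n, x - p` → p = 40; x = -15
So p = 40

Answer: 40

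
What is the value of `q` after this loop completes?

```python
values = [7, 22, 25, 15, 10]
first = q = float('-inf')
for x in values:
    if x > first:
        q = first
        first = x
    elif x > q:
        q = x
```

Second largest (with repeats) in [7, 22, 25, 15, 10]
`q` takes the values: -inf → 7 → 22

Answer: 22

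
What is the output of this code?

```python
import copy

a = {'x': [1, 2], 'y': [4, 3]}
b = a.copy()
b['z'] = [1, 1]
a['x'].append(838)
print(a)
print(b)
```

Key concept: shallow copy of dict with mutable values.
Step by step:
`a = {'x': [1, 2], 'y': [4, 3]}` → a = {'x': [1, 2], 'y': [4, 3]}
`b = a.copy()` → b = {'x': [1, 2], 'y': [4, 3]}
`b['z'] = [1, 1]` → b = {'x': [1, 2], 'y': [4, 3], 'z': [1, 1]}
`a['x'].append(838)` → a = {'x': [1, 2, 838], 'y': [4, 3]}; b = {'x': [1, 2, 838], 'y': [4, 3], 'z': [1, 1]}
`print(a)` → prints {'x': [1, 2, 838], 'y': [4, 3]}
`print(b)` → prints {'x': [1, 2, 838], 'y': [4, 3], 'z': [1, 1]}

Answer:
{'x': [1, 2, 838], 'y': [4, 3]}
{'x': [1, 2, 838], 'y': [4, 3], 'z': [1, 1]}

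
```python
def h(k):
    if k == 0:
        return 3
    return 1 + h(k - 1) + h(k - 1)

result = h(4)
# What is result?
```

h(k) = 1 + 2·h(k-1), h(0)=3. Closed form: (3+1)·2^4 - 1 = 63.

Answer: 63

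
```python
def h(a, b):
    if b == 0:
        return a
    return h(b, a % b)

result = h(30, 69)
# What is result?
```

h(30, 69) -> h(69, 30) -> h(30, 9) -> h(9, 3) -> h(3, 0) -> 3

Answer: 3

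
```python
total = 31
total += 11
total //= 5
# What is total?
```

Trace:
`total = 31` → total = 31
`total += 11` → total = 42
`total //= 5` → total = 8
So total = 8

Answer: 8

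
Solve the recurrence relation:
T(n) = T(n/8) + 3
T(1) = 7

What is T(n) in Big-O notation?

Each step divides n by 8 and adds 3. After log_8(n) steps we reach T(1)=7. So T(n) = 3·log_8(n) + 7 = O(log n).

Answer: O(log n)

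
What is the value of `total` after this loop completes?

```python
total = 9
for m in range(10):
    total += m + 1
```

Start at 9, add 1 to 10 = 64
`total` takes the values: 9 → 10 → 12 → 15 → 19 → 24 → 30 → 37 → 45 → 54 → 64

Answer: 64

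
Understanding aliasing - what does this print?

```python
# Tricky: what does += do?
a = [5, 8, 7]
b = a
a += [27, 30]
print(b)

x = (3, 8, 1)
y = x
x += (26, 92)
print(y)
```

Key concept: += behavior differs for mutable vs immutable.
Step by step:
`a = [5, 8, 7]` → a = [5, 8, 7]
`b = a` → b = [5, 8, 7] (same object as a)
`a += [27, 30]` → a = [5, 8, 7, 27, 30] (same object as b); b = [5, 8, 7, 27, 30] (same object as a)
`print(b)` → prints [5, 8, 7, 27, 30]
`x = (3, 8, 1)` → x = (3, 8, 1)
`y = x` → y = (3, 8, 1)
`x += (26, 92)` → x = (3, 8, 1, 26, 92)
`print(y)` → prints (3, 8, 1)

Answer:
[5, 8, 7, 27, 30]
(3, 8, 1)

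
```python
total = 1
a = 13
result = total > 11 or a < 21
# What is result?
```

Trace:
`total = 1` → total = 1
`a = 13` → a = 13
`result = total > 11 or a < 21` → result = True
So result = True

Answer: True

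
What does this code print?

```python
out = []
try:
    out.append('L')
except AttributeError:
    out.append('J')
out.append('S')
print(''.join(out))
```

Execution trace: 'L' (try body, no exception) → 'S' (after the try/except). Output: LS

Answer: LS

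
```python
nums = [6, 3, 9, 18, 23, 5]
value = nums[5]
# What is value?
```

Trace:
`nums = [6, 3, 9, 18, 23, 5]` → nums = [6, 3, 9, 18, 23, 5]
`value = nums[5]` → value = 5
So value = 5

Answer: 5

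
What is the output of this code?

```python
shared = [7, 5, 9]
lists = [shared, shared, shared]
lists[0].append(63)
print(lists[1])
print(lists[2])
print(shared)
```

Key concept: list of same reference.
Step by step:
`shared = [7, 5, 9]` → shared = [7, 5, 9]
`lists = [shared, shared, shared]` → lists = [[7, 5, 9], [7, 5, 9], [7, 5, 9]]
`lists[0].append(63)` → shared = [7, 5, 9, 63]; lists = [[7, 5, 9, 63], [7, 5, 9, 63], [7, 5, 9, 63]]
`print(lists[1])` → prints [7, 5, 9, 63]
`print(lists[2])` → prints [7, 5, 9, 63]
`print(shared)` → prints [7, 5, 9, 63]

Answer:
[7, 5, 9, 63]
[7, 5, 9, 63]
[7, 5, 9, 63]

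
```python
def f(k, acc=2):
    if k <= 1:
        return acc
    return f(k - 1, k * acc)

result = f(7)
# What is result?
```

Accumulator trace (n, acc): (7, 2) -> (6, 14) -> (5, 84) -> (4, 420) -> (3, 1680) -> (2, 5040) -> (1, 10080) -> return 10080

Answer: 10080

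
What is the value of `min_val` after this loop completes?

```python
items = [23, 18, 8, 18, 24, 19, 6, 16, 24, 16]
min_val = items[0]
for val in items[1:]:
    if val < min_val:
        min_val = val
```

Minimum of [23, 18, 8, 18, 24, 19, 6, 16, 24, 16]
`min_val` takes the values: 23 → 18 → 8 → 6

Answer: 6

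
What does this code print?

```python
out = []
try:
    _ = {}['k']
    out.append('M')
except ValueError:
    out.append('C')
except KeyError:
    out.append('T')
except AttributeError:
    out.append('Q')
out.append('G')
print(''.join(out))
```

Execution trace: 'T' (except KeyError) → 'G' (after the try/except). Output: TG

Answer: TG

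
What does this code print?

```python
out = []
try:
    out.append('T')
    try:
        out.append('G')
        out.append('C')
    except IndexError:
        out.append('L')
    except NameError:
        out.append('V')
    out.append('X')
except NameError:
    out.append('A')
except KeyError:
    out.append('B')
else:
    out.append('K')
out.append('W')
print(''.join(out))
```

Execution trace: 'T' (try body) → 'G' (inner try body) → 'C' (inner try body, no exception) → 'X' (try body, no exception) → 'K' (else) → 'W' (after the try/except). Output: TGCXKW

Answer: TGCXKW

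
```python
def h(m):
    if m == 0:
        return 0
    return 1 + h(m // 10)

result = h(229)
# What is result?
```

Count of digits of 229: 3

Answer: 3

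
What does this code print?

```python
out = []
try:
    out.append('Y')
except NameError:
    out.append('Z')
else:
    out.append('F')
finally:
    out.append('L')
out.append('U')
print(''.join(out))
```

Execution trace: 'Y' (try body, no exception) → 'F' (else) → 'L' (finally) → 'U' (after the try/except). Output: YFLU

Answer: YFLU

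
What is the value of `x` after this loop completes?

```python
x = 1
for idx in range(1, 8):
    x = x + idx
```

Start at 1, add 1 through 7
`x` takes the values: 1 → 2 → 4 → 7 → 11 → 16 → 22 → 29

Answer: 29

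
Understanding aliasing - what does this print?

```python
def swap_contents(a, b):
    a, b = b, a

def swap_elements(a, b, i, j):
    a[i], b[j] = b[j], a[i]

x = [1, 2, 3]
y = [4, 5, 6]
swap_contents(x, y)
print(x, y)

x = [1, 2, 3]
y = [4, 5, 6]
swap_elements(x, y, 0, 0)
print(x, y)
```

Key concept: parameter rebinding vs mutation.
Step by step:
`x = [1, 2, 3]` → x = [1, 2, 3]
`y = [4, 5, 6]` → y = [4, 5, 6]
`swap_contents(x, y)` → no visible change to tracked variables
`print(x, y)` → prints [1, 2, 3] [4, 5, 6]
`x = [1, 2, 3]` → x = [1, 2, 3]
`y = [4, 5, 6]` → y = [4, 5, 6]
`swap_elements(x, y, 0, 0)` → x = [4, 2, 3]; y = [1, 5, 6]
`print(x, y)` → prints [4, 2, 3] [1, 5, 6]

Answer:
[1, 2, 3] [4, 5, 6]
[4, 2, 3] [1, 5, 6]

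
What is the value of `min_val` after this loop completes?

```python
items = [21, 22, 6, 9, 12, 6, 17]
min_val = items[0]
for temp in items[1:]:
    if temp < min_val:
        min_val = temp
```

Minimum of [21, 22, 6, 9, 12, 6, 17]
`min_val` takes the values: 21 → 6

Answer: 6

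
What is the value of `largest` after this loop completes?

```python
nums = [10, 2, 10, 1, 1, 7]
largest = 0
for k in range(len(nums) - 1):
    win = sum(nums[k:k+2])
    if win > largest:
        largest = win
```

Max sum of 2-element window in [10, 2, 10, 1, 1, 7]
`largest` takes the values: 0 → 12

Answer: 12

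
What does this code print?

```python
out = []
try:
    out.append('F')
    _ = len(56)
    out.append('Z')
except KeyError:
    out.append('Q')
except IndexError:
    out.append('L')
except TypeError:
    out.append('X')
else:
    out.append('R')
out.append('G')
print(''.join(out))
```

Execution trace: 'F' (try body) → 'X' (except TypeError) → 'G' (after the try/except). Output: FXG

Answer: FXG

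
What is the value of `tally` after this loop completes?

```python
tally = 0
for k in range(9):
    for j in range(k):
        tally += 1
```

Triangle number: 0+1+2+...+8
`tally` takes the values: 0 → 1 → 2 → 3 → 4 → 5 → 6 → 7 → 8 → 9 → 10 → 11 → 12 → 13 → 14 → 15 → 16 → 17 → 18 → 19 → 20 → 21 → 22 → 23 → 24 → 25 → 26 → 27 → 28 → 29 → 30 → 31 → 32 → 33 → 34 → 35 → 36

Answer: 36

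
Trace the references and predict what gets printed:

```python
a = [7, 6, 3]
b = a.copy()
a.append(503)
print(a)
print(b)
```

Key concept: list.copy() creates independent copy.
Step by step:
`a = [7, 6, 3]` → a = [7, 6, 3]
`b = a.copy()` → b = [7, 6, 3]
`a.append(503)` → a = [7, 6, 3, 503]
`print(a)` → prints [7, 6, 3, 503]
`print(b)` → prints [7, 6, 3]

Answer:
[7, 6, 3, 503]
[7, 6, 3]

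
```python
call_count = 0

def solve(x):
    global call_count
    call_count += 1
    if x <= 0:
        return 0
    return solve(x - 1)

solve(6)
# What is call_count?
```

Linear recursion stepping by 1: 7 calls from x=6 down to ≤0.

Answer: 7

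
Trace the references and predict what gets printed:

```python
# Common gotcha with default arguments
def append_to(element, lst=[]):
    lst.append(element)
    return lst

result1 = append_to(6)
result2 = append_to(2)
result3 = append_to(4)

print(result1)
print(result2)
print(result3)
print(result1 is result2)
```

Key concept: mutable default argument gotcha.
Step by step:
`result1 = append_to(6)` → result1 = [6]
`result2 = append_to(2)` → result1 = [6, 2] (same object as result2); result2 = [6, 2] (same object as result1)
`result3 = append_to(4)` → result1 = [6, 2, 4] (same object as result2, result3); result2 = [6, 2, 4] (same object as result1, result3); result3 = [6, 2, 4] (same object as result1, result2)
`print(result1)` → prints [6, 2, 4]
`print(result2)` → prints [6, 2, 4]
`print(result3)` → prints [6, 2, 4]
`print(result1 is result2)` → prints True

Answer:
[6, 2, 4]
[6, 2, 4]
[6, 2, 4]
True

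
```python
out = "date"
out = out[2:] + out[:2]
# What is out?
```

Trace:
`out = "date"` → out = 'date'
`out = out[2:] + out[:2]` → out = 'teda'
So out = 'teda'

Answer: 'teda'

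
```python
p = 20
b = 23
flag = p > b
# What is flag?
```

Trace:
`p = 20` → p = 20
`b = 23` → b = 23
`flag = p > b` → flag = False
So flag = False

Answer: False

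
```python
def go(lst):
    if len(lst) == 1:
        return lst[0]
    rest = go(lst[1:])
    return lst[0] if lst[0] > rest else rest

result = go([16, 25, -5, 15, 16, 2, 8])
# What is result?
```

Recursive max over [16, 25, -5, 15, 16, 2, 8] = 25

Answer: 25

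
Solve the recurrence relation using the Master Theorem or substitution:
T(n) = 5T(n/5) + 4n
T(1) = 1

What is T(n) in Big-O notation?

By Master Theorem: a=5, b=5, f(n)=4n. Since log_5(5) = 1 and f(n) = Θ(n^1), Case 2 applies. T(n) = O(n log n).

Answer: O(n log n)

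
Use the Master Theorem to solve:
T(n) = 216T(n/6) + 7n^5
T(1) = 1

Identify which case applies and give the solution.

a=216, b=6, f(n)=7n^5. log_6(216) = 3. Since c=5 > 3 and the regularity condition holds (216(n/6)^5 = (216/6^5)n^5 with 216/6^5 < 1), Case 3 applies: T(n) = Θ(f(n)) = O(n^5).

Answer: O(n^5) - Case 3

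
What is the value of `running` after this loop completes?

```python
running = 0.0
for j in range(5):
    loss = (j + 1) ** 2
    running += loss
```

Sum of squared losses 1² + 2² + ... + 5²
`running` takes the values: 0.0 → 1.0 → 5.0 → 14.0 → 30.0 → 55.0

Answer: 55.0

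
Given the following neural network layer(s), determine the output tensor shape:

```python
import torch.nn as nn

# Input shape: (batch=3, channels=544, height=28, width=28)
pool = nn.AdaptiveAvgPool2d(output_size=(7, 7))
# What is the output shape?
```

Input: (3, 544, 28, 28) -> Output: (3, 544, 7, 7)

Answer: (3, 544, 7, 7)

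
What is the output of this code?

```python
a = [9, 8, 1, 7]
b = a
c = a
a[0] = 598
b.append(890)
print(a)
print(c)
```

Key concept: multiple aliases.
Step by step:
`a = [9, 8, 1, 7]` → a = [9, 8, 1, 7]
`b = a` → b = [9, 8, 1, 7] (same object as a)
`c = a` → c = [9, 8, 1, 7] (same object as a, b)
`a[0] = 598` → a = [598, 8, 1, 7] (same object as b, c); b = [598, 8, 1, 7] (same object as a, c); c = [598, 8, 1, 7] (same object as a, b)
`b.append(890)` → a = [598, 8, 1, 7, 890] (same object as b, c); b = [598, 8, 1, 7, 890] (same object as a, c); c = [598, 8, 1, 7, 890] (same object as a, b)
`print(a)` → prints [598, 8, 1, 7, 890]
`print(c)` → prints [598, 8, 1, 7, 890]

Answer:
[598, 8, 1, 7, 890]
[598, 8, 1, 7, 890]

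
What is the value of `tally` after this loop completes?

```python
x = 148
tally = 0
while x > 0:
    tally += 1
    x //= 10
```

Count digits by repeated division by 10
`tally` takes the values: 0 → 1 → 2 → 3

Answer: 3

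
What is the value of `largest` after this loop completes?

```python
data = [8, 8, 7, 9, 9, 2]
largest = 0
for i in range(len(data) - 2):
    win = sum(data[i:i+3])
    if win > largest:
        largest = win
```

Max sum of 3-element window in [8, 8, 7, 9, 9, 2]
`largest` takes the values: 0 → 23 → 24 → 25

Answer: 25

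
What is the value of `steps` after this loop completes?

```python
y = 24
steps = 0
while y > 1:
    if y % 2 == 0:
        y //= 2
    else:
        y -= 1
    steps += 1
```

Steps to reduce 24 to 1
`steps` takes the values: 0 → 1 → 2 → 3 → 4 → 5

Answer: 5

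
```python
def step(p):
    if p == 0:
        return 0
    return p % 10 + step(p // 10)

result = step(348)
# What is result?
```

Sum of digits of 348: 8 + 4 + 3 = 15

Answer: 15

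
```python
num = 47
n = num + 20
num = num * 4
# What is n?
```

Trace:
`num = 47` → num = 47
`n = num + 20` → n = 67
`num = num * 4` → num = 188
So n = 67

Answer: 67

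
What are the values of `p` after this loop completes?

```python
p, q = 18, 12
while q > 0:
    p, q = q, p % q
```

GCD of 18 and 12
`p` takes the values: 18 → 12 → 6

Answer: 6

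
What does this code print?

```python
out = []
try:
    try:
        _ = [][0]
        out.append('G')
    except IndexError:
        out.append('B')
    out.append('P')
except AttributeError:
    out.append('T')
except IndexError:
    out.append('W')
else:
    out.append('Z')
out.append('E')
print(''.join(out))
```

Execution trace: 'B' (inner except IndexError) → 'P' (try body, no exception) → 'Z' (else) → 'E' (after the try/except). Output: BPZE

Answer: BPZE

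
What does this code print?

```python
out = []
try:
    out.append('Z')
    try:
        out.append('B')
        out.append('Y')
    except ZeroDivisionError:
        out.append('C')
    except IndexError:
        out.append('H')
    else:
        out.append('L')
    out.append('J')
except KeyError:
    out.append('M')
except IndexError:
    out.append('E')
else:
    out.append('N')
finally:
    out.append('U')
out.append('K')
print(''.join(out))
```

Execution trace: 'Z' (try body) → 'B' (inner try body) → 'Y' (inner try body, no exception) → 'L' (inner else) → 'J' (try body, no exception) → 'N' (else) → 'U' (finally) → 'K' (after the try/except). Output: ZBYLJNUK

Answer: ZBYLJNUK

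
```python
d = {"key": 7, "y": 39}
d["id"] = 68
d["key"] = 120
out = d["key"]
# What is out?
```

Trace:
`d = {"key": 7, "y": 39}` → d = {'key': 7, 'y': 39}
`d["id"] = 68` → d = {'key': 7, 'y': 39, 'id': 68}
`d["key"] = 120` → d = {'key': 120, 'y': 39, 'id': 68}
`out = d["key"]` → out = 120
So out = 120

Answer: 120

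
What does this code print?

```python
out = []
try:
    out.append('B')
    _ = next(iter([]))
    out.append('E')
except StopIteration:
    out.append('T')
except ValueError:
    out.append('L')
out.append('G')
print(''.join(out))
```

Execution trace: 'B' (try body) → 'T' (except StopIteration) → 'G' (after the try/except). Output: BTG

Answer: BTG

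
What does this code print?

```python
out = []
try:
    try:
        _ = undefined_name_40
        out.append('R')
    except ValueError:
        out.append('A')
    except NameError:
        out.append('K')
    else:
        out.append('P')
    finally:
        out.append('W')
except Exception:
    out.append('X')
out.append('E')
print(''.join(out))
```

Execution trace: 'K' (inner except NameError) → 'W' (inner finally) → 'E' (after the try/except). Output: KWE

Answer: KWE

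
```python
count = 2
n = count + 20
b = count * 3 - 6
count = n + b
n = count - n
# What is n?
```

Trace:
`count = 2` → count = 2
`n = count + 20` → n = 22
`b = count * 3 - 6` → b = 0
`count = n + b` → count = 22
`n = count - n` → n = 0
So n = 0

Answer: 0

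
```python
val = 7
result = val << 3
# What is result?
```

Trace:
`val = 7` → val = 7
`result = val << 3` → result = 56
So result = 56

Answer: 56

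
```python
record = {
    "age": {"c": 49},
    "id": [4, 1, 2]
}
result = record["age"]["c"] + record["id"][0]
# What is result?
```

Trace:
`record = { ...` → record = {'age': {'c': 49}, 'id': [4, 1, 2]}
`result = record["age"]["c"] + record["id"][0]` → result = 53
So result = 53

Answer: 53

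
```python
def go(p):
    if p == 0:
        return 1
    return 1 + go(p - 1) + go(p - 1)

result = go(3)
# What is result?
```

go(p) = 1 + 2·go(p-1), go(0)=1. Closed form: (1+1)·2^3 - 1 = 15.

Answer: 15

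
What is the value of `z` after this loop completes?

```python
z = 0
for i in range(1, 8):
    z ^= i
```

XOR of 1 to 7
`z` takes the values: 0 → 1 → 3 → 0 → 4 → 1 → 7 → 0

Answer: 0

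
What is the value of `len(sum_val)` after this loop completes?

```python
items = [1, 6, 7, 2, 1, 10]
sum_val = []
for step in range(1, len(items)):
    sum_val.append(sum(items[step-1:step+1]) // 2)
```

Number of 2-element averages
`sum_val` takes the values: [] → [3] → [3, 6] → [3, 6, 4] → [3, 6, 4, 1] → [3, 6, 4, 1, 5]
So `len(sum_val)` = 5

Answer: 5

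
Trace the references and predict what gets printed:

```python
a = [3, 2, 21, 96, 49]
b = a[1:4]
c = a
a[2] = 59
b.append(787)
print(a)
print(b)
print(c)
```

Key concept: slice vs alias.
Step by step:
`a = [3, 2, 21, 96, 49]` → a = [3, 2, 21, 96, 49]
`b = a[1:4]` → b = [2, 21, 96]
`c = a` → c = [3, 2, 21, 96, 49] (same object as a)
`a[2] = 59` → a = [3, 2, 59, 96, 49] (same object as c); c = [3, 2, 59, 96, 49] (same object as a)
`b.append(787)` → b = [2, 21, 96, 787]
`print(a)` → prints [3, 2, 59, 96, 49]
`print(b)` → prints [2, 21, 96, 787]
`print(c)` → prints [3, 2, 59, 96, 49]

Answer:
[3, 2, 59, 96, 49]
[2, 21, 96, 787]
[3, 2, 59, 96, 49]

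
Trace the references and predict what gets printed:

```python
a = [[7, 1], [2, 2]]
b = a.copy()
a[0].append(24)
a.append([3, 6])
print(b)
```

Key concept: shallow copy with nested lists.
Step by step:
`a = [[7, 1], [2, 2]]` → a = [[7, 1], [2, 2]]
`b = a.copy()` → b = [[7, 1], [2, 2]]
`a[0].append(24)` → a = [[7, 1, 24], [2, 2]]; b = [[7, 1, 24], [2, 2]]
`a.append([3, 6])` → a = [[7, 1, 24], [2, 2], [3, 6]]
`print(b)` → prints [[7, 1, 24], [2, 2]]

Answer: [[7, 1, 24], [2, 2]]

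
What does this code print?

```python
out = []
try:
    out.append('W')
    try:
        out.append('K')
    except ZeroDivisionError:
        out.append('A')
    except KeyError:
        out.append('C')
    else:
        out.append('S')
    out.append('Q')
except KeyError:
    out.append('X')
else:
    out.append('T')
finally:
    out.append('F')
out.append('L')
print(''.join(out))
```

Execution trace: 'W' (try body) → 'K' (inner try body, no exception) → 'S' (inner else) → 'Q' (try body, no exception) → 'T' (else) → 'F' (finally) → 'L' (after the try/except). Output: WKSQTFL

Answer: WKSQTFL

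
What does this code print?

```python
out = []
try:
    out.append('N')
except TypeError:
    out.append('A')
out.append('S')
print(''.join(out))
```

Execution trace: 'N' (try body, no exception) → 'S' (after the try/except). Output: NS

Answer: NS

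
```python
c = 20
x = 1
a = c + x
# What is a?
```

Trace:
`c = 20` → c = 20
`x = 1` → x = 1
`a = c + x` → a = 21
So a = 21

Answer: 21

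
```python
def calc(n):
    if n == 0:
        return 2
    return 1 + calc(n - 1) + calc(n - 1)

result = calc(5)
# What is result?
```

calc(n) = 1 + 2·calc(n-1), calc(0)=2. Closed form: (2+1)·2^5 - 1 = 95.

Answer: 95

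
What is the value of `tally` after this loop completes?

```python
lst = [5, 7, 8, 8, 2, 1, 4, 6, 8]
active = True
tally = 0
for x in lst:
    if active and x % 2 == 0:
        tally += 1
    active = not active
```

Count even values at even positions
`tally` takes the values: 0 → 1 → 2 → 3 → 4

Answer: 4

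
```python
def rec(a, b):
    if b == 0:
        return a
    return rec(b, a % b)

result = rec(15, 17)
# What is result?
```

rec(15, 17) -> rec(17, 15) -> rec(15, 2) -> rec(2, 1) -> rec(1, 0) -> 1

Answer: 1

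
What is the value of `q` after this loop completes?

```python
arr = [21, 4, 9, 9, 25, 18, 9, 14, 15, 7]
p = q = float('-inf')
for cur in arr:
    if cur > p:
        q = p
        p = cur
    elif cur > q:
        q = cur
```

Second largest (with repeats) in [21, 4, 9, 9, 25, 18, 9, 14, 15, 7]
`q` takes the values: -inf → 4 → 9 → 21

Answer: 21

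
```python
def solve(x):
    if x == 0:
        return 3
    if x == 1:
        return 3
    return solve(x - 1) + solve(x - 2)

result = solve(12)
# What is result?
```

Build up from base cases: solve(0)=3, solve(1)=3, solve(2)=6, solve(3)=9, solve(4)=15, solve(5)=24, solve(6)=39, ..., solve(12)=699

Answer: 699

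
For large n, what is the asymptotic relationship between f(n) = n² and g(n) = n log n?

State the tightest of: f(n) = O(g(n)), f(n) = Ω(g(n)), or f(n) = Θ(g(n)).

n² vs n log n: f(n) = Ω(g(n)) but not O(g(n)) — n² grows strictly faster than n log n.

Answer: f(n) = Ω(g(n)) but not O(g(n)) — n² grows strictly faster than n log n.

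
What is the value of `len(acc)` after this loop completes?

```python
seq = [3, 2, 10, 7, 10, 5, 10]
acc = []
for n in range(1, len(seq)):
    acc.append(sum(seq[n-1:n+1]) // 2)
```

Number of 2-element averages
`acc` takes the values: [] → [2] → [2, 6] → [2, 6, 8] → [2, 6, 8, 8] → [2, 6, 8, 8, 7] → [2, 6, 8, 8, 7, 7]
So `len(acc)` = 6

Answer: 6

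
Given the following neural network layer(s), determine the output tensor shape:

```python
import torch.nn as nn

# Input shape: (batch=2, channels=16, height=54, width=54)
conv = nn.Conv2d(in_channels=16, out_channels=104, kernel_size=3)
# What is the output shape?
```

Input: (2, 16, 54, 54) -> Output: (2, 104, 52, 52)

Answer: (2, 104, 52, 52)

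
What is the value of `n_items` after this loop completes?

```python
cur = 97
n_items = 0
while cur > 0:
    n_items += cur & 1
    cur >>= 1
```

Count set bits in 97 (binary: 0b1100001)
`n_items` takes the values: 0 → 1 → 2 → 3

Answer: 3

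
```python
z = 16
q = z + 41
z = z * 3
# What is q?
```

Trace:
`z = 16` → z = 16
`q = z + 41` → q = 57
`z = z * 3` → z = 48
So q = 57

Answer: 57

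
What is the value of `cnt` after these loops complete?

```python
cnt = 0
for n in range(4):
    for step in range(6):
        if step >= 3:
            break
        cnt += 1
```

Inner breaks at 3, outer runs 4 times
`cnt` takes the values: 0 → 1 → 2 → 3 → 4 → 5 → 6 → 7 → 8 → 9 → 10 → 11 → 12

Answer: 12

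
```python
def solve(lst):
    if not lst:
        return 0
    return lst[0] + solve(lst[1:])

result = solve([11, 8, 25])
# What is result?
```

11 + 8 + 25 + 0 = 44

Answer: 44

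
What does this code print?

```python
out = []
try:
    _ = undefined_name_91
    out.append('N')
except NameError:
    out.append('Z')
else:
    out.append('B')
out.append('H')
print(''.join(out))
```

Execution trace: 'Z' (except NameError) → 'H' (after the try/except). Output: ZH

Answer: ZH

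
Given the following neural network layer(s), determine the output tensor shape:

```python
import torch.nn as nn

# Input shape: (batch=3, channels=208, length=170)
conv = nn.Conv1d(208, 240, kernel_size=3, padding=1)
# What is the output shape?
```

Input: (3, 208, 170) -> Output: (3, 240, 170)

Answer: (3, 240, 170)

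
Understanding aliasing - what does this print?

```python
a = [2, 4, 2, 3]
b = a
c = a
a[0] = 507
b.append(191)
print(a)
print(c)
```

Key concept: multiple aliases.
Step by step:
`a = [2, 4, 2, 3]` → a = [2, 4, 2, 3]
`b = a` → b = [2, 4, 2, 3] (same object as a)
`c = a` → c = [2, 4, 2, 3] (same object as a, b)
`a[0] = 507` → a = [507, 4, 2, 3] (same object as b, c); b = [507, 4, 2, 3] (same object as a, c); c = [507, 4, 2, 3] (same object as a, b)
`b.append(191)` → a = [507, 4, 2, 3, 191] (same object as b, c); b = [507, 4, 2, 3, 191] (same object as a, c); c = [507, 4, 2, 3, 191] (same object as a, b)
`print(a)` → prints [507, 4, 2, 3, 191]
`print(c)` → prints [507, 4, 2, 3, 191]

Answer:
[507, 4, 2, 3, 191]
[507, 4, 2, 3, 191]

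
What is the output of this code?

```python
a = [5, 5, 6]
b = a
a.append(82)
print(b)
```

Key concept: basic list aliasing.
Step by step:
`a = [5, 5, 6]` → a = [5, 5, 6]
`b = a` → b = [5, 5, 6] (same object as a)
`a.append(82)` → a = [5, 5, 6, 82] (same object as b); b = [5, 5, 6, 82] (same object as a)
`print(b)` → prints [5, 5, 6, 82]

Answer: [5, 5, 6, 82]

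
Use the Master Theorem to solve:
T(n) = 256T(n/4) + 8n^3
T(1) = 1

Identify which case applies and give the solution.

a=256, b=4, f(n)=8n^3. log_4(256) = 4. Since c=3 < 4, Case 1 applies: T(n) = Θ(n^log_b(a)) = O(n^4).

Answer: O(n^4) - Case 1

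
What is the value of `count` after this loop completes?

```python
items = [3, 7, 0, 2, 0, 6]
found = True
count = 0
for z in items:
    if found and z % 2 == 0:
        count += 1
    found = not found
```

Count even values at even positions
`count` takes the values: 0 → 1 → 2

Answer: 2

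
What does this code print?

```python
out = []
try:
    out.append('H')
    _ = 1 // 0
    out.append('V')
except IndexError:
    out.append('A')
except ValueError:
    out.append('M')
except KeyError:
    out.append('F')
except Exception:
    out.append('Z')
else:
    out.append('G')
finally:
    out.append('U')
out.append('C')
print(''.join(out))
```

Execution trace: 'H' (try body) → 'Z' (except Exception) → 'U' (finally) → 'C' (after the try/except). Output: HZUC

Answer: HZUC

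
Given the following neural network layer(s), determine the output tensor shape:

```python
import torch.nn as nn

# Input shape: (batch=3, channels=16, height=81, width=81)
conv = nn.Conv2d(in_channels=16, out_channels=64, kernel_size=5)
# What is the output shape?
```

Input: (3, 16, 81, 81) -> Output: (3, 64, 77, 77)

Answer: (3, 64, 77, 77)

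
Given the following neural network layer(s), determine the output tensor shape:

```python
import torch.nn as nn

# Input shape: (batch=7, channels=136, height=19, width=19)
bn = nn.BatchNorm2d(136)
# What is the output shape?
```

Input: (7, 136, 19, 19) -> Output: (7, 136, 19, 19)

Answer: (7, 136, 19, 19)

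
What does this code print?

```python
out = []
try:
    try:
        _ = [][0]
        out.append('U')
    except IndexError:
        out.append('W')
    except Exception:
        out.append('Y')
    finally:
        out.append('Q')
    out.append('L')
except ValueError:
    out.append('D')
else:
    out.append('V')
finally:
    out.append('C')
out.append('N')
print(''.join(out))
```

Execution trace: 'W' (inner except IndexError) → 'Q' (inner finally) → 'L' (try body, no exception) → 'V' (else) → 'C' (finally) → 'N' (after the try/except). Output: WQLVCN

Answer: WQLVCN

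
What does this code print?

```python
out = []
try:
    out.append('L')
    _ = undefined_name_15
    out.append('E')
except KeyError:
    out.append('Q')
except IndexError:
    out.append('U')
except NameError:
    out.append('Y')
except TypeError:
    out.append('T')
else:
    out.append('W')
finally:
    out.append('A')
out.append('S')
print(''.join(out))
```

Execution trace: 'L' (try body) → 'Y' (except NameError) → 'A' (finally) → 'S' (after the try/except). Output: LYAS

Answer: LYAS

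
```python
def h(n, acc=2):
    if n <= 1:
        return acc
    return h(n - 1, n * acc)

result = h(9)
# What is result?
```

Accumulator trace (n, acc): (9, 2) -> (8, 18) -> (7, 144) -> (6, 1008) -> (5, 6048) -> (4, 30240) -> (3, 120960) -> (2, 362880) -> (1, 725760) -> return 725760

Answer: 725760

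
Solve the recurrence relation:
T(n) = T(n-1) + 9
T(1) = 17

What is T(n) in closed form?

Unrolling: T(n) = T(1) + 9·(n-1) = 17 + 9(n-1) = 9n + 8.

Answer: T(n) = 9n + 8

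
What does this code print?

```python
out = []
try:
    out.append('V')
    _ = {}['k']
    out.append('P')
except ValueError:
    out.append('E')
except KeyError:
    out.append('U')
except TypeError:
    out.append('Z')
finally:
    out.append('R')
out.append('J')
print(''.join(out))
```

Execution trace: 'V' (try body) → 'U' (except KeyError) → 'R' (finally) → 'J' (after the try/except). Output: VURJ

Answer: VURJ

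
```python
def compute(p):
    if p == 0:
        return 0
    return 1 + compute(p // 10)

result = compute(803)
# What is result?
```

Count of digits of 803: 3

Answer: 3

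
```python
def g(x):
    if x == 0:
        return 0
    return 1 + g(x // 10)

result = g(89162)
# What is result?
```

Count of digits of 89162: 5

Answer: 5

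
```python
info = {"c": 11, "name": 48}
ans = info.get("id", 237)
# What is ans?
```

Trace:
`info = {"c": 11, "name": 48}` → info = {'c': 11, 'name': 48}
`ans = info.get("id", 237)` → ans = 237
So ans = 237

Answer: 237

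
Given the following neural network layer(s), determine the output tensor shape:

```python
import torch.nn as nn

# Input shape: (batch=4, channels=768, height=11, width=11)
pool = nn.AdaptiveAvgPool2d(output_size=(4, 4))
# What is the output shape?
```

Input: (4, 768, 11, 11) -> Output: (4, 768, 4, 4)

Answer: (4, 768, 4, 4)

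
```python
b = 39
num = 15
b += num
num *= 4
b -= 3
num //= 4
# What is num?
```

Trace:
`b = 39` → b = 39
`num = 15` → num = 15
`b += num` → b = 54
`num *= 4` → num = 60
`b -= 3` → b = 51
`num //= 4` → num = 15
So num = 15

Answer: 15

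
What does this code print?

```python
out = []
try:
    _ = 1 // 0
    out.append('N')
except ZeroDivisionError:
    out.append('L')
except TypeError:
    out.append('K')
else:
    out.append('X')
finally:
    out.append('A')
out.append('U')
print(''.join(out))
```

Execution trace: 'L' (except ZeroDivisionError) → 'A' (finally) → 'U' (after the try/except). Output: LAU

Answer: LAU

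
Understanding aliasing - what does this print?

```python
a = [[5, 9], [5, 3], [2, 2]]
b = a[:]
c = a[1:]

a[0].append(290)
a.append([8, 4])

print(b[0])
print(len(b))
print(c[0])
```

Key concept: slice with nested mutation.
Step by step:
`a = [[5, 9], [5, 3], [2, 2]]` → a = [[5, 9], [5, 3], [2, 2]]
`b = a[:]` → b = [[5, 9], [5, 3], [2, 2]]
`c = a[1:]` → c = [[5, 3], [2, 2]]
`a[0].append(290)` → a = [[5, 9, 290], [5, 3], [2, 2]]; b = [[5, 9, 290], [5, 3], [2, 2]]
`a.append([8, 4])` → a = [[5, 9, 290], [5, 3], [2, 2], [8, 4]]
`print(b[0])` → prints [5, 9, 290]
`print(len(b))` → prints 3
`print(c[0])` → prints [5, 3]

Answer:
[5, 9, 290]
3
[5, 3]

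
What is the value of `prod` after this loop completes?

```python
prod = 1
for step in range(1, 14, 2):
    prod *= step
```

Product of 1, 3, 5, ... up to 13
`prod` takes the values: 1 → 3 → 15 → 105 → 945 → 10395 → 135135

Answer: 135135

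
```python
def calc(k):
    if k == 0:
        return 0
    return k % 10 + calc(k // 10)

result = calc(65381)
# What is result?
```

Sum of digits of 65381: 1 + 8 + 3 + 5 + 6 = 23

Answer: 23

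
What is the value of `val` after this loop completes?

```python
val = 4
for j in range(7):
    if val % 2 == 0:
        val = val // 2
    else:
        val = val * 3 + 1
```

Collatz-style transformation from 4
`val` takes the values: 4 → 2 → 1 → 4 → 2 → 1 → 4 → 2

Answer: 2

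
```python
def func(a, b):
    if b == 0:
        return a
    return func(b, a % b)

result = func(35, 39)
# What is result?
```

func(35, 39) -> func(39, 35) -> func(35, 4) -> func(4, 3) -> func(3, 1) -> func(1, 0) -> 1

Answer: 1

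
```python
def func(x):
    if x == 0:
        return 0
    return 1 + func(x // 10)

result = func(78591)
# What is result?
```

Count of digits of 78591: 5

Answer: 5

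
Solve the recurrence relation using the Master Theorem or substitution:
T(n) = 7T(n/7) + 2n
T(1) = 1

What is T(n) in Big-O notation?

By Master Theorem: a=7, b=7, f(n)=2n. Since log_7(7) = 1 and f(n) = Θ(n^1), Case 2 applies. T(n) = O(n log n).

Answer: O(n log n)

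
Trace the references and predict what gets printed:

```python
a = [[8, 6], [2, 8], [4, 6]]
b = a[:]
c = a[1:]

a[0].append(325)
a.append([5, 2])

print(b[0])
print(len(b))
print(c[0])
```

Key concept: slice with nested mutation.
Step by step:
`a = [[8, 6], [2, 8], [4, 6]]` → a = [[8, 6], [2, 8], [4, 6]]
`b = a[:]` → b = [[8, 6], [2, 8], [4, 6]]
`c = a[1:]` → c = [[2, 8], [4, 6]]
`a[0].append(325)` → a = [[8, 6, 325], [2, 8], [4, 6]]; b = [[8, 6, 325], [2, 8], [4, 6]]
`a.append([5, 2])` → a = [[8, 6, 325], [2, 8], [4, 6], [5, 2]]
`print(b[0])` → prints [8, 6, 325]
`print(len(b))` → prints 3
`print(c[0])` → prints [2, 8]

Answer:
[8, 6, 325]
3
[2, 8]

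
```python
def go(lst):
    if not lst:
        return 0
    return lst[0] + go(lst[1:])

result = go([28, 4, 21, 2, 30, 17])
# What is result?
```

28 + 4 + 21 + 2 + 30 + 17 + 0 = 102

Answer: 102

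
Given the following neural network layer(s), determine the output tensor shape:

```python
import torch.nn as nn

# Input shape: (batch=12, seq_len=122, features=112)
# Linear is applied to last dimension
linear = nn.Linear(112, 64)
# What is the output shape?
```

Input: (12, 122, 112) -> Output: (12, 122, 64)

Answer: (12, 122, 64)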